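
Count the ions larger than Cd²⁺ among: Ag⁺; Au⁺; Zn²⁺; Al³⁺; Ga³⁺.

Al³⁺: 10 e⁻, Z=13, Ga³⁺: 28 e⁻, Z=31, Zn²⁺: 28 e⁻, Z=30, Cd²⁺: 46 e⁻, Z=48, Ag⁺: 46 e⁻, Z=47, Au⁺: 78 e⁻, Z=79. Al³⁺ < Ga³⁺ (same group, period 3 vs 4); Ga³⁺ < Zn²⁺ (isoelectronic, higher Z=31 is smaller); Zn²⁺ < Cd²⁺ (same group, period 4 vs 5); Cd²⁺ < Ag⁺ (isoelectronic, higher Z=48 is smaller); Ag⁺ < Au⁺ (same group, 1 shell fewer).
Relative to Cd²⁺, the ions that are larger are Ag⁺, Au⁺. Count: 2.

2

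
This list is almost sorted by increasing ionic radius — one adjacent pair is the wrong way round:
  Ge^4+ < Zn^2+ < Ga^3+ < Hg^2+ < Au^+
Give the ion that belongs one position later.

Zn^2+

The pair Zn^2+, Ga^3+ is the wrong way round — they are isoelectronic (28 e⁻) and Ga has more protons than Zn (31 vs 30), making Ga^3+ smaller. All other adjacent pairs agree with periodic trends, so Zn^2+ is the misplaced ion.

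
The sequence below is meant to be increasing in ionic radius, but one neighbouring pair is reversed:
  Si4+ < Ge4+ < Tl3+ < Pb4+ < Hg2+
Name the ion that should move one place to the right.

Check each adjacent pair. Tl3+ and Pb4+ are reversed: Pb4+ and Tl3+ share 78 electrons; the higher nuclear charge on Pb (Z=82) contracts it more, so Pb4+ < Tl3+. No other neighbouring pair contradicts the periodic trends, so Tl3+ is the ion listed too early.

Tl3+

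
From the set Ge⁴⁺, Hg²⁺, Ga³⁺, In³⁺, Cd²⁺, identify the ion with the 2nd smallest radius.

Ga³⁺

First list Z and electron count for each: Ge⁴⁺: 28 e⁻, Z=32, Ga³⁺: 28 e⁻, Z=31, In³⁺: 46 e⁻, Z=49, Cd²⁺: 46 e⁻, Z=48, Hg²⁺: 78 e⁻, Z=80. Ge⁴⁺ < Ga³⁺ (isoelectronic, higher Z=32 is smaller); Ga³⁺ < In³⁺ (same group, period 4 vs 5); In³⁺ < Cd²⁺ (isoelectronic, higher Z=49 is smaller); Cd²⁺ < Hg²⁺ (same group, period 5 vs 6).
That gives Ge⁴⁺ < Ga³⁺ < In³⁺ < Cd²⁺ < Hg²⁺. From the smallest end, number 2 is Ga³⁺.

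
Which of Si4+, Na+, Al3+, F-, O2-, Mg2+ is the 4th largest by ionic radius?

Isoelectronic series (10 e⁻ each). Size is set by nuclear charge: more protons means a smaller ion. Si4+ (Z=14), Al3+ (Z=13), Mg2+ (Z=12), Na+ (Z=11), F- (Z=9), O2- (Z=8).
That gives Si4+ < Al3+ < Mg2+ < Na+ < F- < O2-. From the largest end, number 4 is Mg2+.

Mg2+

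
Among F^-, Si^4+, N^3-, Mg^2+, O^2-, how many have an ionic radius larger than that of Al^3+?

Each ion has 10 electrons. The ranking follows nuclear charge in reverse — greater Z gives a smaller radius. Si^4+ (Z=14), Al^3+ (Z=13), Mg^2+ (Z=12), F^- (Z=9), O^2- (Z=8), N^3- (Z=7).
Overall: Si^4+ < Al^3+ < Mg^2+ < F^- < O^2- < N^3-. Al^3+ has 1 below it and 4 above. That's 4.

4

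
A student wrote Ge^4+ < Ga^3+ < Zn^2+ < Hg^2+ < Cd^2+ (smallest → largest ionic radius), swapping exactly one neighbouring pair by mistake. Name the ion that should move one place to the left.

The pair Hg^2+, Cd^2+ is the wrong way round — same group and charge — period 5 sits above period 6, so Cd^2+ is smaller. All other adjacent pairs agree with periodic trends, so Cd^2+ is the misplaced ion.

Cd^2+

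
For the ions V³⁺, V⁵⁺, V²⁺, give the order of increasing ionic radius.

V⁵⁺ < V³⁺ < V²⁺

These are all V ions. Removing more electrons (higher positive charge) pulls the remaining electrons in closer, so V⁵⁺ is smallest and V²⁺ is largest.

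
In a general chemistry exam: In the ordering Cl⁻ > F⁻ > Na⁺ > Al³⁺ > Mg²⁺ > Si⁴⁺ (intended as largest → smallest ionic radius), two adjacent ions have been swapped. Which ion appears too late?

Check each adjacent pair. Al³⁺ and Mg²⁺ are reversed: Al³⁺ and Mg²⁺ share 10 electrons; the higher nuclear charge on Al (Z=13) contracts it more, so Al³⁺ < Mg²⁺. No other neighbouring pair contradicts the periodic trends, so Mg²⁺ is the ion listed too late.

Mg²⁺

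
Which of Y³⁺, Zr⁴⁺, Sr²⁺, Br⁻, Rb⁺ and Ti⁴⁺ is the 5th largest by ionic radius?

Zr⁴⁺

Work out protons and electrons: Ti⁴⁺: 18 e⁻, Z=22, Zr⁴⁺: 36 e⁻, Z=40, Y³⁺: 36 e⁻, Z=39, Sr²⁺: 36 e⁻, Z=38, Rb⁺: 36 e⁻, Z=37, Br⁻: 36 e⁻, Z=35. Ti⁴⁺ < Zr⁴⁺ (same group, period 4 vs 5); Zr⁴⁺ < Y³⁺ (both 36 e⁻, Z=40>39); Y³⁺ < Sr²⁺ (both 36 e⁻, Z=39>38); Sr²⁺ < Rb⁺ (both 36 e⁻, Z=38>37); Rb⁺ < Br⁻ (both 36 e⁻, Z=37>35).
Ordering: Ti⁴⁺ < Zr⁴⁺ < Y³⁺ < Sr²⁺ < Rb⁺ < Br⁻. The 5th largest is Zr⁴⁺.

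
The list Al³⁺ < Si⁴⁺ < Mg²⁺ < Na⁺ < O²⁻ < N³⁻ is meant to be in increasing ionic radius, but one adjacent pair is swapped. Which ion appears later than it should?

Check each adjacent pair. Al³⁺ and Si⁴⁺ are reversed: Si⁴⁺ and Al³⁺ share 10 electrons; the higher nuclear charge on Si (Z=14) contracts it more, so Si⁴⁺ < Al³⁺. No other neighbouring pair contradicts the periodic trends, so Si⁴⁺ is the ion listed too late.

Si⁴⁺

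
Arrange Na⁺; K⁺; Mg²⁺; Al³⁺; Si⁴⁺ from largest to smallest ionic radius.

K⁺ > Na⁺ > Mg²⁺ > Al³⁺ > Si⁴⁺

Tabulating Z and e⁻: Si⁴⁺ has 10 e⁻ (Z=14), Al³⁺ has 10 e⁻ (Z=13), Mg²⁺ has 10 e⁻ (Z=12), Na⁺ has 10 e⁻ (Z=11), K⁺ has 18 e⁻ (Z=19). Si⁴⁺ < Al³⁺ (isoelectronic, higher Z=14 is smaller); Al³⁺ < Mg²⁺ (both 10 e⁻, Z=13>12); Mg²⁺ < Na⁺ (isoelectronic, higher Z=12 is smaller); Na⁺ < K⁺ (same group, period 3 vs 4).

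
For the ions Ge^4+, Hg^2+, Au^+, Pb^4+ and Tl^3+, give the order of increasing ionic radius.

Ge^4+ < Pb^4+ < Tl^3+ < Hg^2+ < Au^+

Work out protons and electrons: Ge^4+: 28 e⁻, Z=32, Pb^4+: 78 e⁻, Z=82, Tl^3+: 78 e⁻, Z=81, Hg^2+: 78 e⁻, Z=80, Au^+: 78 e⁻, Z=79. Ge^4+ < Pb^4+ (same group, period 4 vs 6); Pb^4+ < Tl^3+ (both 78 e⁻, Z=82>81); Tl^3+ < Hg^2+ (isoelectronic, higher Z=81 is smaller); Hg^2+ < Au^+ (isoelectronic, higher Z=80 is smaller).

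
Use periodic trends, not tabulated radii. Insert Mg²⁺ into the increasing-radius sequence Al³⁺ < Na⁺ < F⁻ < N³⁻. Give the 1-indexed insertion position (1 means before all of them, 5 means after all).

Isoelectronic series (10 e⁻ each). Size is set by nuclear charge: more protons means a smaller ion. Al³⁺ (Z=13), Mg²⁺ (Z=12), Na⁺ (Z=11), F⁻ (Z=9), N³⁻ (Z=7).
Merged order: Al³⁺ < Mg²⁺ < Na⁺ < F⁻ < N³⁻ — Mg²⁺ is number 2.

2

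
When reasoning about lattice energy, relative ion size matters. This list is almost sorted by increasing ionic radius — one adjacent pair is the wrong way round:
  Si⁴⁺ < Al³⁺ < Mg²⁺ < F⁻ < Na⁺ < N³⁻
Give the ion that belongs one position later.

F⁻

Check each adjacent pair. F⁻ and Na⁺ are reversed: Na⁺ and F⁻ share 10 electrons; the higher nuclear charge on Na (Z=11) contracts it more, so Na⁺ < F⁻. No other neighbouring pair contradicts the periodic trends, so F⁻ is the ion listed too early.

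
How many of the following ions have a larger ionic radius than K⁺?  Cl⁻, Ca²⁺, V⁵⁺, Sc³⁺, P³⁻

2

Isoelectronic series (18 e⁻ each). Size is set by nuclear charge: more protons means a smaller ion. V⁵⁺ (Z=23), Sc³⁺ (Z=21), Ca²⁺ (Z=20), K⁺ (Z=19), Cl⁻ (Z=17), P³⁻ (Z=15).
Ordering all of them (including K⁺) by radius gives V⁵⁺ < Sc³⁺ < Ca²⁺ < K⁺ < Cl⁻ < P³⁻. Count: 2.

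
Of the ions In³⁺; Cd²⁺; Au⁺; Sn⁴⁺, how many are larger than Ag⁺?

Tabulating Z and e⁻: Sn⁴⁺ has 46 e⁻ (Z=50), In³⁺ has 46 e⁻ (Z=49), Cd²⁺ has 46 e⁻ (Z=48), Ag⁺ has 46 e⁻ (Z=47), Au⁺ has 78 e⁻ (Z=79). Sn⁴⁺ < In³⁺ (isoelectronic, higher Z=50 is smaller); In³⁺ < Cd²⁺ (isoelectronic, higher Z=49 is smaller); Cd²⁺ < Ag⁺ (isoelectronic, higher Z=48 is smaller); Ag⁺ < Au⁺ (same group, 1 shell fewer).
Relative to Ag⁺, the ions that are larger are Au⁺. So 1 is larger.

1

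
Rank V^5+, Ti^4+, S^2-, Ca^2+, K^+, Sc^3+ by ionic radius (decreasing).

Isoelectronic series (18 e⁻ each). Size is set by nuclear charge: more protons means a smaller ion. V^5+ (Z=23), Ti^4+ (Z=22), Sc^3+ (Z=21), Ca^2+ (Z=20), K^+ (Z=19), S^2- (Z=16).

S^2- > K^+ > Ca^2+ > Sc^3+ > Ti^4+ > V^5+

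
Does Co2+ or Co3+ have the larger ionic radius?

For a single element, ionic radius drops as positive charge rises — Co3+ < Co2+.

Co2+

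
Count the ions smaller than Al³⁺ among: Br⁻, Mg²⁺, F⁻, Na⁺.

Electron counts and nuclear charges: Al³⁺ (Z=13, 10 e⁻), Mg²⁺ (Z=12, 10 e⁻), Na⁺ (Z=11, 10 e⁻), F⁻ (Z=9, 10 e⁻), Br⁻ (Z=35, 36 e⁻). Al³⁺ < Mg²⁺ (isoelectronic, higher Z=13 is smaller); Mg²⁺ < Na⁺ (both 10 e⁻, Z=12>11); Na⁺ < F⁻ (both 10 e⁻, Z=11>9); F⁻ < Br⁻ (same group, period 2 vs 4).
Placing each against Al³⁺: smaller — none; larger — Mg²⁺, Na⁺, F⁻, Br⁻. That's 0.

0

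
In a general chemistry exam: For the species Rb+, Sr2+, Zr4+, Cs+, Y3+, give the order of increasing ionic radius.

First list Z and electron count for each: Zr4+: 36 e⁻, Z=40, Y3+: 36 e⁻, Z=39, Sr2+: 36 e⁻, Z=38, Rb+: 36 e⁻, Z=37, Cs+: 54 e⁻, Z=55. Zr4+ < Y3+ (both 36 e⁻, Z=40>39); Y3+ < Sr2+ (both 36 e⁻, Z=39>38); Sr2+ < Rb+ (both 36 e⁻, Z=38>37); Rb+ < Cs+ (same group, 1 shell fewer).

Zr4+ < Y3+ < Sr2+ < Rb+ < Cs+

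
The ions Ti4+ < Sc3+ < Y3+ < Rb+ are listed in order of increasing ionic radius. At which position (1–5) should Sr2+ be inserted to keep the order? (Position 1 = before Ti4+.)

4

Tabulating Z and e⁻: Ti4+ (Z=22, 18 e⁻), Sc3+ (Z=21, 18 e⁻), Y3+ (Z=39, 36 e⁻), Sr2+ (Z=38, 36 e⁻), Rb+ (Z=37, 36 e⁻). Ti4+ < Sc3+ (both 18 e⁻, Z=22>21); Sc3+ < Y3+ (same group, 1 shell fewer); Y3+ < Sr2+ (isoelectronic, higher Z=39 is smaller); Sr2+ < Rb+ (isoelectronic, higher Z=38 is smaller).
The complete sequence is Ti4+ < Sc3+ < Y3+ < Sr2+ < Rb+. Sr2+ sits at position 4.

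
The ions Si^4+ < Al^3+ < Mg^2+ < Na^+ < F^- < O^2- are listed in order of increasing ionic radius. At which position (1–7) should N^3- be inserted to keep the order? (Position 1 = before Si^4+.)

7

All of these have 10 electrons (isoelectronic). With the same electron cloud, the ion with the most protons pulls it in tightest. Nuclear charges: Si^4+ (Z=14), Al^3+ (Z=13), Mg^2+ (Z=12), Na^+ (Z=11), F^- (Z=9), O^2- (Z=8), N^3- (Z=7). Highest Z is smallest.
With N^3- included the full order is Si^4+ < Al^3+ < Mg^2+ < Na^+ < F^- < O^2- < N^3-, so it takes position 7.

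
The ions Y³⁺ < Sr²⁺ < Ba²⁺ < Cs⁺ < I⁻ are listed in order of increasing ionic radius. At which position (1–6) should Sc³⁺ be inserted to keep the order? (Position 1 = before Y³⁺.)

Work out protons and electrons: Sc³⁺: 18 e⁻, Z=21, Y³⁺: 36 e⁻, Z=39, Sr²⁺: 36 e⁻, Z=38, Ba²⁺: 54 e⁻, Z=56, Cs⁺: 54 e⁻, Z=55, I⁻: 54 e⁻, Z=53. Sc³⁺ < Y³⁺ (same group, 1 shell fewer); Y³⁺ < Sr²⁺ (isoelectronic, higher Z=39 is smaller); Sr²⁺ < Ba²⁺ (same group, period 5 vs 6); Ba²⁺ < Cs⁺ (both 54 e⁻, Z=56>55); Cs⁺ < I⁻ (both 54 e⁻, Z=55>53).
With Sc³⁺ included the full order is Sc³⁺ < Y³⁺ < Sr²⁺ < Ba²⁺ < Cs⁺ < I⁻, so it takes position 1.

1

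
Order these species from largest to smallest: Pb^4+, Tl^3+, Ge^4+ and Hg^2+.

Hg^2+ > Tl^3+ > Pb^4+ > Ge^4+

Tabulating Z and e⁻: Ge^4+ (Z=32, 28 e⁻), Pb^4+ (Z=82, 78 e⁻), Tl^3+ (Z=81, 78 e⁻), Hg^2+ (Z=80, 78 e⁻). Ge^4+ < Pb^4+ (same group, period 4 vs 6); Pb^4+ < Tl^3+ (isoelectronic, higher Z=82 is smaller); Tl^3+ < Hg^2+ (isoelectronic, higher Z=81 is smaller).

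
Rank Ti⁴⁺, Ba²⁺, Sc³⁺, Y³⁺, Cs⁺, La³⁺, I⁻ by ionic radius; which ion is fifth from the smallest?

Tabulating Z and e⁻: Ti⁴⁺ has 18 e⁻ (Z=22), Sc³⁺ has 18 e⁻ (Z=21), Y³⁺ has 36 e⁻ (Z=39), La³⁺ has 54 e⁻ (Z=57), Ba²⁺ has 54 e⁻ (Z=56), Cs⁺ has 54 e⁻ (Z=55), I⁻ has 54 e⁻ (Z=53). Ti⁴⁺ < Sc³⁺ (isoelectronic, higher Z=22 is smaller); Sc³⁺ < Y³⁺ (same group, 1 shell fewer); Y³⁺ < La³⁺ (same group, 1 shell fewer); La³⁺ < Ba²⁺ (both 54 e⁻, Z=57>56); Ba²⁺ < Cs⁺ (both 54 e⁻, Z=56>55); Cs⁺ < I⁻ (both 54 e⁻, Z=55>53).
Full ascending order: Ti⁴⁺ < Sc³⁺ < Y³⁺ < La³⁺ < Ba²⁺ < Cs⁺ < I⁻. Counting from the smallest, position 5 is Ba²⁺.

Ba²⁺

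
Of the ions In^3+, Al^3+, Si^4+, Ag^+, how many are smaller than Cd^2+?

3

Si^4+ (Z=14, 10 e⁻), Al^3+ (Z=13, 10 e⁻), In^3+ (Z=49, 46 e⁻), Cd^2+ (Z=48, 46 e⁻), Ag^+ (Z=47, 46 e⁻). Si^4+ < Al^3+ (isoelectronic, higher Z=14 is smaller); Al^3+ < In^3+ (same group, 2 shells fewer); In^3+ < Cd^2+ (both 46 e⁻, Z=49>48); Cd^2+ < Ag^+ (isoelectronic, higher Z=48 is smaller).
Ordering all of them (including Cd^2+) by radius gives Si^4+ < Al^3+ < In^3+ < Cd^2+ < Ag^+. Count: 3.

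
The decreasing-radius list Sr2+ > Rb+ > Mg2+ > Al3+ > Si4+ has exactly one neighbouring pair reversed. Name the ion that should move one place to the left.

Rb+

The pair Sr2+, Rb+ is the wrong way round — both have 36 electrons but Z(Sr)=38 > Z(Rb)=37, so Sr2+ should be the smaller of the two. All other adjacent pairs agree with periodic trends, so Rb+ is the misplaced ion.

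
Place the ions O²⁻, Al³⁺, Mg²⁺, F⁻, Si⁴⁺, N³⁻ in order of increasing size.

Si⁴⁺ < Al³⁺ < Mg²⁺ < F⁻ < O²⁻ < N³⁻

All of these have 10 electrons (isoelectronic). With the same electron cloud, the ion with the most protons pulls it in tightest. Nuclear charges: Si⁴⁺ (Z=14), Al³⁺ (Z=13), Mg²⁺ (Z=12), F⁻ (Z=9), O²⁻ (Z=8), N³⁻ (Z=7). Highest Z is smallest.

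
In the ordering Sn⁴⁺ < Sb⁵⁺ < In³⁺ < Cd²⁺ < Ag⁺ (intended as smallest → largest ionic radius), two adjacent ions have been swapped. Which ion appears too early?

Compare adjacent ions: Sb⁵⁺ and Sn⁴⁺ share 46 electrons; the higher nuclear charge on Sb (Z=51) contracts it more, so Sb⁵⁺ < Sn⁴⁺ — yet in this increasing list Sn⁴⁺ sits before Sb⁵⁺. Nothing else is reversed, so Sn⁴⁺ should move one place to the right.

Sn⁴⁺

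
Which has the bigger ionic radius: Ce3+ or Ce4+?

Ce3+

For a single element, ionic radius drops as positive charge rises — Ce4+ < Ce3+.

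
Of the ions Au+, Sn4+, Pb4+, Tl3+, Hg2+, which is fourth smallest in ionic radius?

Hg2+

Work out protons and electrons: Sn4+ (Z=50, 46 e⁻), Pb4+ (Z=82, 78 e⁻), Tl3+ (Z=81, 78 e⁻), Hg2+ (Z=80, 78 e⁻), Au+ (Z=79, 78 e⁻). Sn4+ < Pb4+ (same group, period 5 vs 6); Pb4+ < Tl3+ (both 78 e⁻, Z=82>81); Tl3+ < Hg2+ (isoelectronic, higher Z=81 is smaller); Hg2+ < Au+ (isoelectronic, higher Z=80 is smaller).
Ordering: Sn4+ < Pb4+ < Tl3+ < Hg2+ < Au+. The fourth smallest is Hg2+.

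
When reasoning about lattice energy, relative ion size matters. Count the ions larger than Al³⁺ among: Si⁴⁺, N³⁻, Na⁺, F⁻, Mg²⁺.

All of these have 10 electrons (isoelectronic). With the same electron cloud, the ion with the most protons pulls it in tightest. Nuclear charges: Si⁴⁺ (Z=14), Al³⁺ (Z=13), Mg²⁺ (Z=12), Na⁺ (Z=11), F⁻ (Z=9), N³⁻ (Z=7). Highest Z is smallest.
Overall: Si⁴⁺ < Al³⁺ < Mg²⁺ < Na⁺ < F⁻ < N³⁻. Al³⁺ has 1 below it and 4 above. Count: 4.

4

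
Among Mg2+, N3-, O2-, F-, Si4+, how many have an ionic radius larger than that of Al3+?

Each ion has 10 electrons. The ranking follows nuclear charge in reverse — greater Z gives a smaller radius. Si4+ (Z=14), Al3+ (Z=13), Mg2+ (Z=12), F- (Z=9), O2- (Z=8), N3- (Z=7).
Overall: Si4+ < Al3+ < Mg2+ < F- < O2- < N3-. Al3+ has 1 below it and 4 above. Count: 4.

4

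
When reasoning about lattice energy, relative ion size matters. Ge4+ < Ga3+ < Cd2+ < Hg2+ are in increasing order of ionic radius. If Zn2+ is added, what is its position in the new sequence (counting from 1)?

3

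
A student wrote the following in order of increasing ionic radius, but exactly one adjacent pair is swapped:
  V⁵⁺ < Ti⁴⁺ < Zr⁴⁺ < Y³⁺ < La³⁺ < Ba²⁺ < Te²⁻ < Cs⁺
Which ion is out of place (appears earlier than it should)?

Te²⁻

Scanning neighbour by neighbour, only Te²⁻/Cs⁺ violates a trend: both have 54 electrons but Z(Cs)=55 > Z(Te)=52, so Cs⁺ should be the smaller of the two. That makes Te²⁻ the one sitting a position early relative to where it belongs.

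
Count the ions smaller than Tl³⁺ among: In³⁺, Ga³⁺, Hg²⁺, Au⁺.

2

Electron counts and nuclear charges: Ga³⁺ has 28 e⁻ (Z=31), In³⁺ has 46 e⁻ (Z=49), Tl³⁺ has 78 e⁻ (Z=81), Hg²⁺ has 78 e⁻ (Z=80), Au⁺ has 78 e⁻ (Z=79). Ga³⁺ < In³⁺ (same group, period 4 vs 5); In³⁺ < Tl³⁺ (same group, period 5 vs 6); Tl³⁺ < Hg²⁺ (isoelectronic, higher Z=81 is smaller); Hg²⁺ < Au⁺ (both 78 e⁻, Z=80>79).
Placing each against Tl³⁺: smaller — Ga³⁺, In³⁺; larger — Hg²⁺, Au⁺. Count: 2.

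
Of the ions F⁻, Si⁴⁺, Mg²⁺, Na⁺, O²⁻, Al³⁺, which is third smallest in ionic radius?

Mg²⁺

These species are isoelectronic with 10 electrons. The only difference is the number of protons: Si⁴⁺ (Z=14), Al³⁺ (Z=13), Mg²⁺ (Z=12), Na⁺ (Z=11), F⁻ (Z=9), O²⁻ (Z=8). The strongest nuclear pull (Si⁴⁺) gives the smallest ion.
Full ascending order: Si⁴⁺ < Al³⁺ < Mg²⁺ < Na⁺ < F⁻ < O²⁻. Counting from the smallest, position 3 is Mg²⁺.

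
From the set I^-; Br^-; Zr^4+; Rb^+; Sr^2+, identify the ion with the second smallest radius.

Sr^2+

First list Z and electron count for each: Zr^4+ (Z=40, 36 e⁻), Sr^2+ (Z=38, 36 e⁻), Rb^+ (Z=37, 36 e⁻), Br^- (Z=35, 36 e⁻), I^- (Z=53, 54 e⁻). Zr^4+ < Sr^2+ (both 36 e⁻, Z=40>38); Sr^2+ < Rb^+ (both 36 e⁻, Z=38>37); Rb^+ < Br^- (isoelectronic, higher Z=37 is smaller); Br^- < I^- (same group, period 4 vs 5).
That gives Zr^4+ < Sr^2+ < Rb^+ < Br^- < I^-. From the smallest end, number 2 is Sr^2+.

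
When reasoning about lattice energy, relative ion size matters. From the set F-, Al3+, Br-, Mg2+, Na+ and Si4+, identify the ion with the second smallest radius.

Work out protons and electrons: Si4+: 10 e⁻, Z=14, Al3+: 10 e⁻, Z=13, Mg2+: 10 e⁻, Z=12, Na+: 10 e⁻, Z=11, F-: 10 e⁻, Z=9, Br-: 36 e⁻, Z=35. Si4+ < Al3+ (both 10 e⁻, Z=14>13); Al3+ < Mg2+ (both 10 e⁻, Z=13>12); Mg2+ < Na+ (both 10 e⁻, Z=12>11); Na+ < F- (isoelectronic, higher Z=11 is smaller); F- < Br- (same group, period 2 vs 4).
Ordering: Si4+ < Al3+ < Mg2+ < Na+ < F- < Br-. The second smallest is Al3+.

Al3+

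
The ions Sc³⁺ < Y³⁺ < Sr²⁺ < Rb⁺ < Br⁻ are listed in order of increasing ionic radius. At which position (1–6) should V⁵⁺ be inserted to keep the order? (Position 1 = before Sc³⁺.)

Electron counts and nuclear charges: V⁵⁺ (Z=23, 18 e⁻), Sc³⁺ (Z=21, 18 e⁻), Y³⁺ (Z=39, 36 e⁻), Sr²⁺ (Z=38, 36 e⁻), Rb⁺ (Z=37, 36 e⁻), Br⁻ (Z=35, 36 e⁻). V⁵⁺ < Sc³⁺ (isoelectronic, higher Z=23 is smaller); Sc³⁺ < Y³⁺ (same group, 1 shell fewer); Y³⁺ < Sr²⁺ (isoelectronic, higher Z=39 is smaller); Sr²⁺ < Rb⁺ (isoelectronic, higher Z=38 is smaller); Rb⁺ < Br⁻ (isoelectronic, higher Z=37 is smaller).
The complete sequence is V⁵⁺ < Sc³⁺ < Y³⁺ < Sr²⁺ < Rb⁺ < Br⁻. V⁵⁺ sits at position 1.

1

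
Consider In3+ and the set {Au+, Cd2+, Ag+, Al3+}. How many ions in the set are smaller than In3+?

1

Work out protons and electrons: Al3+ (Z=13, 10 e⁻), In3+ (Z=49, 46 e⁻), Cd2+ (Z=48, 46 e⁻), Ag+ (Z=47, 46 e⁻), Au+ (Z=79, 78 e⁻). Al3+ < In3+ (same group, 2 shells fewer); In3+ < Cd2+ (isoelectronic, higher Z=49 is smaller); Cd2+ < Ag+ (both 46 e⁻, Z=48>47); Ag+ < Au+ (same group, period 5 vs 6).
Overall: Al3+ < In3+ < Cd2+ < Ag+ < Au+. In3+ has 1 below it and 3 above. So 1 is smaller.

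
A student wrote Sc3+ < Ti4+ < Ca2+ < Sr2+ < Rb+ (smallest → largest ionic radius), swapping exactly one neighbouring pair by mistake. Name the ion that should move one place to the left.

Compare adjacent ions: both have 18 electrons but Z(Ti)=22 > Z(Sc)=21, so Ti4+ should be the smaller of the two — yet in this increasing list Sc3+ sits before Ti4+. Nothing else is reversed, so Ti4+ should move one place to the left.

Ti4+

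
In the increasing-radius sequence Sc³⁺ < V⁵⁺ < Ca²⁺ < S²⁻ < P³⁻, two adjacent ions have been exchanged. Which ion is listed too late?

Scanning neighbour by neighbour, only Sc³⁺/V⁵⁺ violates a trend: they are isoelectronic (18 e⁻) and V has more protons than Sc (23 vs 21), making V⁵⁺ smaller. That makes V⁵⁺ the one sitting a position late relative to where it belongs.

V⁵⁺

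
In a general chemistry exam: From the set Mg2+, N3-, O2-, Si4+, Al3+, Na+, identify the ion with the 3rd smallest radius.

Each ion has 10 electrons. The ranking follows nuclear charge in reverse — greater Z gives a smaller radius. Si4+ (Z=14), Al3+ (Z=13), Mg2+ (Z=12), Na+ (Z=11), O2- (Z=8), N3- (Z=7).
Ordering: Si4+ < Al3+ < Mg2+ < Na+ < O2- < N3-. The 3rd smallest is Mg2+.

Mg2+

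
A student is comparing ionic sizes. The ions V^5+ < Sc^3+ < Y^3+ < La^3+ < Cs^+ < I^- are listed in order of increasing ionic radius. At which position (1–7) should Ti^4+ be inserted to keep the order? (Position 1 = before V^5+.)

2

First list Z and electron count for each: V^5+ (Z=23, 18 e⁻), Ti^4+ (Z=22, 18 e⁻), Sc^3+ (Z=21, 18 e⁻), Y^3+ (Z=39, 36 e⁻), La^3+ (Z=57, 54 e⁻), Cs^+ (Z=55, 54 e⁻), I^- (Z=53, 54 e⁻). V^5+ < Ti^4+ (both 18 e⁻, Z=23>22); Ti^4+ < Sc^3+ (both 18 e⁻, Z=22>21); Sc^3+ < Y^3+ (same group, period 4 vs 5); Y^3+ < La^3+ (same group, 1 shell fewer); La^3+ < Cs^+ (both 54 e⁻, Z=57>55); Cs^+ < I^- (both 54 e⁻, Z=55>53).
The complete sequence is V^5+ < Ti^4+ < Sc^3+ < Y^3+ < La^3+ < Cs^+ < I^-. Ti^4+ sits at position 2.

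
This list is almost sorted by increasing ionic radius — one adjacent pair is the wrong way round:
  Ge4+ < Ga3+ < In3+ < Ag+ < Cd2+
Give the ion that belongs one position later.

Check each adjacent pair. Ag+ and Cd2+ are reversed: Cd2+ and Ag+ share 46 electrons; the higher nuclear charge on Cd (Z=48) contracts it more, so Cd2+ < Ag+. No other neighbouring pair contradicts the periodic trends, so Ag+ is the ion listed too early.

Ag+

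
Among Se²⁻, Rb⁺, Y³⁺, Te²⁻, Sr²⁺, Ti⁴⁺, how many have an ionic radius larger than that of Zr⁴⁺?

Electron counts and nuclear charges: Ti⁴⁺ has 18 e⁻ (Z=22), Zr⁴⁺ has 36 e⁻ (Z=40), Y³⁺ has 36 e⁻ (Z=39), Sr²⁺ has 36 e⁻ (Z=38), Rb⁺ has 36 e⁻ (Z=37), Se²⁻ has 36 e⁻ (Z=34), Te²⁻ has 54 e⁻ (Z=52). Ti⁴⁺ < Zr⁴⁺ (same group, period 4 vs 5); Zr⁴⁺ < Y³⁺ (both 36 e⁻, Z=40>39); Y³⁺ < Sr²⁺ (isoelectronic, higher Z=39 is smaller); Sr²⁺ < Rb⁺ (both 36 e⁻, Z=38>37); Rb⁺ < Se²⁻ (isoelectronic, higher Z=37 is smaller); Se²⁻ < Te²⁻ (same group, period 4 vs 5).
Placing each against Zr⁴⁺: smaller — Ti⁴⁺; larger — Y³⁺, Sr²⁺, Rb⁺, Se²⁻, Te²⁻. That's 5.

5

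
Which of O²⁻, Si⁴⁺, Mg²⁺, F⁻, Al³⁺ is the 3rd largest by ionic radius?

Mg²⁺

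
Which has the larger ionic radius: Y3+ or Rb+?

Rb+

Isoelectronic series (36 e⁻ each). Size is set by nuclear charge: more protons means a smaller ion. Y3+ (Z=39), Rb+ (Z=37).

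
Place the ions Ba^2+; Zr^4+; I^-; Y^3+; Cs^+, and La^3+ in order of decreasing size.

Work out protons and electrons: Zr^4+ (Z=40, 36 e⁻), Y^3+ (Z=39, 36 e⁻), La^3+ (Z=57, 54 e⁻), Ba^2+ (Z=56, 54 e⁻), Cs^+ (Z=55, 54 e⁻), I^- (Z=53, 54 e⁻). Zr^4+ < Y^3+ (isoelectronic, higher Z=40 is smaller); Y^3+ < La^3+ (same group, period 5 vs 6); La^3+ < Ba^2+ (isoelectronic, higher Z=57 is smaller); Ba^2+ < Cs^+ (isoelectronic, higher Z=56 is smaller); Cs^+ < I^- (isoelectronic, higher Z=55 is smaller).

I^- > Cs^+ > Ba^2+ > La^3+ > Y^3+ > Zr^4+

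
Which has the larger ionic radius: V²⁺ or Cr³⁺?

V²⁺

Each ion has 21 electrons. The ranking follows nuclear charge in reverse — greater Z gives a smaller radius. Cr³⁺ (Z=24), V²⁺ (Z=23).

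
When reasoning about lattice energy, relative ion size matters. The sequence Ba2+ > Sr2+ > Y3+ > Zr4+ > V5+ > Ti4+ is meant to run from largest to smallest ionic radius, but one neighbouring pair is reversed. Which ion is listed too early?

Compare adjacent ions: V5+ and Ti4+ share 18 electrons; the higher nuclear charge on V (Z=23) contracts it more, so V5+ < Ti4+ — yet in this decreasing list V5+ sits before Ti4+. Nothing else is reversed, so V5+ should move one place to the right.

V5+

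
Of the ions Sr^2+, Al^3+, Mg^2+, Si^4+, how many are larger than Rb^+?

Electron counts and nuclear charges: Si^4+ has 10 e⁻ (Z=14), Al^3+ has 10 e⁻ (Z=13), Mg^2+ has 10 e⁻ (Z=12), Sr^2+ has 36 e⁻ (Z=38), Rb^+ has 36 e⁻ (Z=37). Si^4+ < Al^3+ (isoelectronic, higher Z=14 is smaller); Al^3+ < Mg^2+ (isoelectronic, higher Z=13 is smaller); Mg^2+ < Sr^2+ (same group, period 3 vs 5); Sr^2+ < Rb^+ (both 36 e⁻, Z=38>37).
Overall: Si^4+ < Al^3+ < Mg^2+ < Sr^2+ < Rb^+. Rb^+ has 4 below it and 0 above. That's 0.

0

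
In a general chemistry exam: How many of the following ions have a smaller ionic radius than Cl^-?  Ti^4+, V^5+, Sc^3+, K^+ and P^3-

4

These species are isoelectronic with 18 electrons. The only difference is the number of protons: V^5+ (Z=23), Ti^4+ (Z=22), Sc^3+ (Z=21), K^+ (Z=19), Cl^- (Z=17), P^3- (Z=15). The strongest nuclear pull (V^5+) gives the smallest ion.
Placing each against Cl^-: smaller — V^5+, Ti^4+, Sc^3+, K^+; larger — P^3-. So 4 are smaller.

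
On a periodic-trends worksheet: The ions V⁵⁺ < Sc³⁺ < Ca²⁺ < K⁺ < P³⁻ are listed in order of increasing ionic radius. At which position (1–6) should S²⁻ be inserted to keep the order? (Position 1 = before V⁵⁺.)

5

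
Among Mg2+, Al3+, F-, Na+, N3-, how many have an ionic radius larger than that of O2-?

These species are isoelectronic with 10 electrons. The only difference is the number of protons: Al3+ (Z=13), Mg2+ (Z=12), Na+ (Z=11), F- (Z=9), O2- (Z=8), N3- (Z=7). The strongest nuclear pull (Al3+) gives the smallest ion.
Ordering all of them (including O2-) by radius gives Al3+ < Mg2+ < Na+ < F- < O2- < N3-. That's 1.

1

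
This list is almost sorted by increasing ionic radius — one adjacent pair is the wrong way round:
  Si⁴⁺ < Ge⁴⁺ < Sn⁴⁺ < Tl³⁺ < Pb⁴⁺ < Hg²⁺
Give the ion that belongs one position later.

Check each adjacent pair. Tl³⁺ and Pb⁴⁺ are reversed: Pb⁴⁺ and Tl³⁺ share 78 electrons; the higher nuclear charge on Pb (Z=82) contracts it more, so Pb⁴⁺ < Tl³⁺. No other neighbouring pair contradicts the periodic trends, so Tl³⁺ is the ion listed too early.

Tl³⁺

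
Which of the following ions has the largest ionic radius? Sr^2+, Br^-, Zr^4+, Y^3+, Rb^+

All of these have 36 electrons (isoelectronic). With the same electron cloud, the ion with the most protons pulls it in tightest. Nuclear charges: Zr^4+ (Z=40), Y^3+ (Z=39), Sr^2+ (Z=38), Rb^+ (Z=37), Br^- (Z=35). Highest Z is smallest.

Br^-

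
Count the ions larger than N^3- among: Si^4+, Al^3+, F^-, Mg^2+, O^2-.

0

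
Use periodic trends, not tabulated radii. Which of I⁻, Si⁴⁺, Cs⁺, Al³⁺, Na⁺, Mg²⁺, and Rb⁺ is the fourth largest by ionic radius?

First list Z and electron count for each: Si⁴⁺ has 10 e⁻ (Z=14), Al³⁺ has 10 e⁻ (Z=13), Mg²⁺ has 10 e⁻ (Z=12), Na⁺ has 10 e⁻ (Z=11), Rb⁺ has 36 e⁻ (Z=37), Cs⁺ has 54 e⁻ (Z=55), I⁻ has 54 e⁻ (Z=53). Si⁴⁺ < Al³⁺ (isoelectronic, higher Z=14 is smaller); Al³⁺ < Mg²⁺ (both 10 e⁻, Z=13>12); Mg²⁺ < Na⁺ (both 10 e⁻, Z=12>11); Na⁺ < Rb⁺ (same group, period 3 vs 5); Rb⁺ < Cs⁺ (same group, 1 shell fewer); Cs⁺ < I⁻ (both 54 e⁻, Z=55>53).
Full ascending order: Si⁴⁺ < Al³⁺ < Mg²⁺ < Na⁺ < Rb⁺ < Cs⁺ < I⁻. Counting from the largest, position 4 is Na⁺.

Na⁺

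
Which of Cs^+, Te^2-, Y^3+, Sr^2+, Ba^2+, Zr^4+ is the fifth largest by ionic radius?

Electron counts and nuclear charges: Zr^4+ has 36 e⁻ (Z=40), Y^3+ has 36 e⁻ (Z=39), Sr^2+ has 36 e⁻ (Z=38), Ba^2+ has 54 e⁻ (Z=56), Cs^+ has 54 e⁻ (Z=55), Te^2- has 54 e⁻ (Z=52). Zr^4+ < Y^3+ (both 36 e⁻, Z=40>39); Y^3+ < Sr^2+ (both 36 e⁻, Z=39>38); Sr^2+ < Ba^2+ (same group, period 5 vs 6); Ba^2+ < Cs^+ (both 54 e⁻, Z=56>55); Cs^+ < Te^2- (both 54 e⁻, Z=55>52).
So the order is Zr^4+ < Y^3+ < Sr^2+ < Ba^2+ < Cs^+ < Te^2-; the 5th-largest ion is Y^3+.

Y^3+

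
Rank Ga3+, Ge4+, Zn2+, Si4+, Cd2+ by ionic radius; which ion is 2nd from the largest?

Electron counts and nuclear charges: Si4+ (Z=14, 10 e⁻), Ge4+ (Z=32, 28 e⁻), Ga3+ (Z=31, 28 e⁻), Zn2+ (Z=30, 28 e⁻), Cd2+ (Z=48, 46 e⁻). Si4+ < Ge4+ (same group, 1 shell fewer); Ge4+ < Ga3+ (isoelectronic, higher Z=32 is smaller); Ga3+ < Zn2+ (both 28 e⁻, Z=31>30); Zn2+ < Cd2+ (same group, 1 shell fewer).
So the order is Si4+ < Ge4+ < Ga3+ < Zn2+ < Cd2+; the 2nd-largest ion is Zn2+.

Zn2+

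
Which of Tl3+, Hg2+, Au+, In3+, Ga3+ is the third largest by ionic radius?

First list Z and electron count for each: Ga3+ (Z=31, 28 e⁻), In3+ (Z=49, 46 e⁻), Tl3+ (Z=81, 78 e⁻), Hg2+ (Z=80, 78 e⁻), Au+ (Z=79, 78 e⁻). Ga3+ < In3+ (same group, period 4 vs 5); In3+ < Tl3+ (same group, 1 shell fewer); Tl3+ < Hg2+ (both 78 e⁻, Z=81>80); Hg2+ < Au+ (isoelectronic, higher Z=80 is smaller).
That gives Ga3+ < In3+ < Tl3+ < Hg2+ < Au+. From the largest end, number 3 is Tl3+.

Tl3+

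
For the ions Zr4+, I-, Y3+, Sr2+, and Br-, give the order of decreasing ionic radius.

I- > Br- > Sr2+ > Y3+ > Zr4+

Work out protons and electrons: Zr4+ (Z=40, 36 e⁻), Y3+ (Z=39, 36 e⁻), Sr2+ (Z=38, 36 e⁻), Br- (Z=35, 36 e⁻), I- (Z=53, 54 e⁻). Zr4+ < Y3+ (isoelectronic, higher Z=40 is smaller); Y3+ < Sr2+ (isoelectronic, higher Z=39 is smaller); Sr2+ < Br- (isoelectronic, higher Z=38 is smaller); Br- < I- (same group, period 4 vs 5).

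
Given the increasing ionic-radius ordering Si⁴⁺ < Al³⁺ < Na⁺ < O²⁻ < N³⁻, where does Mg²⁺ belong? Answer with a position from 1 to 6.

3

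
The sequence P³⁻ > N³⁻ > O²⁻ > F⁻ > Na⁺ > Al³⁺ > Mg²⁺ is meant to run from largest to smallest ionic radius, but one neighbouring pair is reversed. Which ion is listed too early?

Al³⁺

Compare adjacent ions: both have 10 electrons but Z(Al)=13 > Z(Mg)=12, so Al³⁺ should be the smaller of the two — yet in this decreasing list Al³⁺ sits before Mg²⁺. Nothing else is reversed, so Al³⁺ should move one place to the right.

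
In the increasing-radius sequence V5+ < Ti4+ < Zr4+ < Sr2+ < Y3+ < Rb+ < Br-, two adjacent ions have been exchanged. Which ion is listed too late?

Y3+

Scanning neighbour by neighbour, only Sr2+/Y3+ violates a trend: they are isoelectronic (36 e⁻) and Y has more protons than Sr (39 vs 38), making Y3+ smaller. That makes Y3+ the one sitting a position late relative to where it belongs.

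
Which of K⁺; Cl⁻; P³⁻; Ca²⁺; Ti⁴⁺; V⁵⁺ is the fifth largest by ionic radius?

Each ion has 18 electrons. The ranking follows nuclear charge in reverse — greater Z gives a smaller radius. V⁵⁺ (Z=23), Ti⁴⁺ (Z=22), Ca²⁺ (Z=20), K⁺ (Z=19), Cl⁻ (Z=17), P³⁻ (Z=15).
So the order is V⁵⁺ < Ti⁴⁺ < Ca²⁺ < K⁺ < Cl⁻ < P³⁻; the 5th-largest ion is Ti⁴⁺.

Ti⁴⁺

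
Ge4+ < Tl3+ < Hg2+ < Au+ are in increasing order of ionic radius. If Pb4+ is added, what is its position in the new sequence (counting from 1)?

2

Ge4+ (Z=32, 28 e⁻), Pb4+ (Z=82, 78 e⁻), Tl3+ (Z=81, 78 e⁻), Hg2+ (Z=80, 78 e⁻), Au+ (Z=79, 78 e⁻). Ge4+ < Pb4+ (same group, period 4 vs 6); Pb4+ < Tl3+ (both 78 e⁻, Z=82>81); Tl3+ < Hg2+ (isoelectronic, higher Z=81 is smaller); Hg2+ < Au+ (both 78 e⁻, Z=80>79).
Merged order: Ge4+ < Pb4+ < Tl3+ < Hg2+ < Au+ — Pb4+ is number 2.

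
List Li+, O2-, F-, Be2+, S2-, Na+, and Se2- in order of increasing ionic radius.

Work out protons and electrons: Be2+: 2 e⁻, Z=4, Li+: 2 e⁻, Z=3, Na+: 10 e⁻, Z=11, F-: 10 e⁻, Z=9, O2-: 10 e⁻, Z=8, S2-: 18 e⁻, Z=16, Se2-: 36 e⁻, Z=34. Be2+ < Li+ (isoelectronic, higher Z=4 is smaller); Li+ < Na+ (same group, 1 shell fewer); Na+ < F- (isoelectronic, higher Z=11 is smaller); F- < O2- (isoelectronic, higher Z=9 is smaller); O2- < S2- (same group, 1 shell fewer); S2- < Se2- (same group, period 3 vs 4).

Be2+ < Li+ < Na+ < F- < O2- < S2- < Se2-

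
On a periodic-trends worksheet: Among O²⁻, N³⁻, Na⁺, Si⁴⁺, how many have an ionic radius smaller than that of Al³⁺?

1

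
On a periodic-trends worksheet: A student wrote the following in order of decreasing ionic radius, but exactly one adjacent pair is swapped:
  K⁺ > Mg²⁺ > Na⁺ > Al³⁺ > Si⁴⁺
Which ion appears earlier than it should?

Compare adjacent ions: Mg²⁺ and Na⁺ share 10 electrons; the higher nuclear charge on Mg (Z=12) contracts it more, so Mg²⁺ < Na⁺ — yet in this decreasing list Mg²⁺ sits before Na⁺. Nothing else is reversed, so Mg²⁺ should move one place to the right.

Mg²⁺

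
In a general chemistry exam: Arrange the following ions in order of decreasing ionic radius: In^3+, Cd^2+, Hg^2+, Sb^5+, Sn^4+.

Hg^2+ > Cd^2+ > In^3+ > Sn^4+ > Sb^5+

Work out protons and electrons: Sb^5+: 46 e⁻, Z=51, Sn^4+: 46 e⁻, Z=50, In^3+: 46 e⁻, Z=49, Cd^2+: 46 e⁻, Z=48, Hg^2+: 78 e⁻, Z=80. Sb^5+ < Sn^4+ (isoelectronic, higher Z=51 is smaller); Sn^4+ < In^3+ (both 46 e⁻, Z=50>49); In^3+ < Cd^2+ (isoelectronic, higher Z=49 is smaller); Cd^2+ < Hg^2+ (same group, 1 shell fewer).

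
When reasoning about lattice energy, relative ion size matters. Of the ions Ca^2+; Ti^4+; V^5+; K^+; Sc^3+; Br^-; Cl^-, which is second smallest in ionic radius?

Tabulating Z and e⁻: V^5+ has 18 e⁻ (Z=23), Ti^4+ has 18 e⁻ (Z=22), Sc^3+ has 18 e⁻ (Z=21), Ca^2+ has 18 e⁻ (Z=20), K^+ has 18 e⁻ (Z=19), Cl^- has 18 e⁻ (Z=17), Br^- has 36 e⁻ (Z=35). V^5+ < Ti^4+ (isoelectronic, higher Z=23 is smaller); Ti^4+ < Sc^3+ (both 18 e⁻, Z=22>21); Sc^3+ < Ca^2+ (both 18 e⁻, Z=21>20); Ca^2+ < K^+ (both 18 e⁻, Z=20>19); K^+ < Cl^- (both 18 e⁻, Z=19>17); Cl^- < Br^- (same group, period 3 vs 4).
Ordering: V^5+ < Ti^4+ < Sc^3+ < Ca^2+ < K^+ < Cl^- < Br^-. The second smallest is Ti^4+.

Ti^4+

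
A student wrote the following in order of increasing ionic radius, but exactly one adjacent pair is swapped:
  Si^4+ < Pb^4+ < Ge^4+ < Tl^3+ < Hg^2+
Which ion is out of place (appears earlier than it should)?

Pb^4+

Scanning neighbour by neighbour, only Pb^4+/Ge^4+ violates a trend: same group and charge — period 4 sits above period 6, so Ge^4+ is smaller. That makes Pb^4+ the one sitting a position early relative to where it belongs.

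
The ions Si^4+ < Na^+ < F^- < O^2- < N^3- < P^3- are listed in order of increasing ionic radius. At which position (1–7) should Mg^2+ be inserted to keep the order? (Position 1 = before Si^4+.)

Work out protons and electrons: Si^4+ has 10 e⁻ (Z=14), Mg^2+ has 10 e⁻ (Z=12), Na^+ has 10 e⁻ (Z=11), F^- has 10 e⁻ (Z=9), O^2- has 10 e⁻ (Z=8), N^3- has 10 e⁻ (Z=7), P^3- has 18 e⁻ (Z=15). Si^4+ < Mg^2+ (both 10 e⁻, Z=14>12); Mg^2+ < Na^+ (both 10 e⁻, Z=12>11); Na^+ < F^- (both 10 e⁻, Z=11>9); F^- < O^2- (both 10 e⁻, Z=9>8); O^2- < N^3- (both 10 e⁻, Z=8>7); N^3- < P^3- (same group, period 2 vs 3).
With Mg^2+ included the full order is Si^4+ < Mg^2+ < Na^+ < F^- < O^2- < N^3- < P^3-, so it takes position 2.

2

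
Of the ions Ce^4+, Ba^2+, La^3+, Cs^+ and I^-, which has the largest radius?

Isoelectronic series (54 e⁻ each). Size is set by nuclear charge: more protons means a smaller ion. Ce^4+ (Z=58), La^3+ (Z=57), Ba^2+ (Z=56), Cs^+ (Z=55), I^- (Z=53).

I^-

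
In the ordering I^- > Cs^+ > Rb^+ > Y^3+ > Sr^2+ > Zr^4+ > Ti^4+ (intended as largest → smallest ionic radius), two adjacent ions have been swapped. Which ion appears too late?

Scanning neighbour by neighbour, only Y^3+/Sr^2+ violates a trend: both have 36 electrons but Z(Y)=39 > Z(Sr)=38, so Y^3+ should be the smaller of the two. That makes Sr^2+ the one sitting a position late relative to where it belongs.

Sr^2+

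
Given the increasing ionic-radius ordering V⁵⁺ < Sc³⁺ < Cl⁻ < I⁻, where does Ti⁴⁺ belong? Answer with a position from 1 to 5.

Tabulating Z and e⁻: V⁵⁺ has 18 e⁻ (Z=23), Ti⁴⁺ has 18 e⁻ (Z=22), Sc³⁺ has 18 e⁻ (Z=21), Cl⁻ has 18 e⁻ (Z=17), I⁻ has 54 e⁻ (Z=53). V⁵⁺ < Ti⁴⁺ (both 18 e⁻, Z=23>22); Ti⁴⁺ < Sc³⁺ (both 18 e⁻, Z=22>21); Sc³⁺ < Cl⁻ (both 18 e⁻, Z=21>17); Cl⁻ < I⁻ (same group, period 3 vs 5).
Merged order: V⁵⁺ < Ti⁴⁺ < Sc³⁺ < Cl⁻ < I⁻ — Ti⁴⁺ is number 2.

2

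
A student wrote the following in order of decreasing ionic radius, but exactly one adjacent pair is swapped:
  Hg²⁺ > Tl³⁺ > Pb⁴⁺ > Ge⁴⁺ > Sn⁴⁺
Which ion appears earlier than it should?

Compare adjacent ions: both in group 14 with the same charge; Ge⁴⁺ (period 4) has the smaller radius — yet in this decreasing list Ge⁴⁺ sits before Sn⁴⁺. Nothing else is reversed, so Ge⁴⁺ should move one place to the right.

Ge⁴⁺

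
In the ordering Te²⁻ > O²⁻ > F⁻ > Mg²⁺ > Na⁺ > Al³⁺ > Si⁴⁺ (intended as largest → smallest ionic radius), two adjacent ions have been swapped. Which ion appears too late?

Na⁺

Compare adjacent ions: they are isoelectronic (10 e⁻) and Mg has more protons than Na (12 vs 11), making Mg²⁺ smaller — yet in this decreasing list Mg²⁺ sits before Na⁺. Nothing else is reversed, so Na⁺ should move one place to the left.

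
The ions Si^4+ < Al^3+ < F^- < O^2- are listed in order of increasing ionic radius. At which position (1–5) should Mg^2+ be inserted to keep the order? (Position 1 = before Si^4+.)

3

All of these have 10 electrons (isoelectronic). With the same electron cloud, the ion with the most protons pulls it in tightest. Nuclear charges: Si^4+ (Z=14), Al^3+ (Z=13), Mg^2+ (Z=12), F^- (Z=9), O^2- (Z=8). Highest Z is smallest.
The complete sequence is Si^4+ < Al^3+ < Mg^2+ < F^- < O^2-. Mg^2+ sits at position 3.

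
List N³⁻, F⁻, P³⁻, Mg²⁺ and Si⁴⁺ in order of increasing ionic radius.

Si⁴⁺ < Mg²⁺ < F⁻ < N³⁻ < P³⁻

First list Z and electron count for each: Si⁴⁺ has 10 e⁻ (Z=14), Mg²⁺ has 10 e⁻ (Z=12), F⁻ has 10 e⁻ (Z=9), N³⁻ has 10 e⁻ (Z=7), P³⁻ has 18 e⁻ (Z=15). Si⁴⁺ < Mg²⁺ (isoelectronic, higher Z=14 is smaller); Mg²⁺ < F⁻ (both 10 e⁻, Z=12>9); F⁻ < N³⁻ (both 10 e⁻, Z=9>7); N³⁻ < P³⁻ (same group, 1 shell fewer).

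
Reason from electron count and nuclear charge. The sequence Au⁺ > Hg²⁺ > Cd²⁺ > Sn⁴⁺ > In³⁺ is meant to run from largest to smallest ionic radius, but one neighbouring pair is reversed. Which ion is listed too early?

The pair Sn⁴⁺, In³⁺ is the wrong way round — both have 46 electrons but Z(Sn)=50 > Z(In)=49, so Sn⁴⁺ should be the smaller of the two. All other adjacent pairs agree with periodic trends, so Sn⁴⁺ is the misplaced ion.

Sn⁴⁺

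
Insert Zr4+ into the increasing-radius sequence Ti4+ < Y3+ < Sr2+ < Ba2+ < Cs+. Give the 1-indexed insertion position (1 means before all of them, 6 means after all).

2

First list Z and electron count for each: Ti4+ (Z=22, 18 e⁻), Zr4+ (Z=40, 36 e⁻), Y3+ (Z=39, 36 e⁻), Sr2+ (Z=38, 36 e⁻), Ba2+ (Z=56, 54 e⁻), Cs+ (Z=55, 54 e⁻). Ti4+ < Zr4+ (same group, 1 shell fewer); Zr4+ < Y3+ (both 36 e⁻, Z=40>39); Y3+ < Sr2+ (isoelectronic, higher Z=39 is smaller); Sr2+ < Ba2+ (same group, 1 shell fewer); Ba2+ < Cs+ (isoelectronic, higher Z=56 is smaller).
Putting Zr4+ in gives Ti4+ < Zr4+ < Y3+ < Sr2+ < Ba2+ < Cs+; it lands at slot 2.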